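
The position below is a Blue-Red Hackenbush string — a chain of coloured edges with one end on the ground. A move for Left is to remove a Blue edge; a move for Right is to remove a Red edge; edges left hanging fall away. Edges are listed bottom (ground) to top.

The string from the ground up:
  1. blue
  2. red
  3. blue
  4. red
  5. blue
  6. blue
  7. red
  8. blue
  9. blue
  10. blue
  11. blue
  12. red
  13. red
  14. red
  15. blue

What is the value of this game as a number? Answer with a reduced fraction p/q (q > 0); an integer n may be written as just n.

11747/16384

G_1 [b]  L=[0]  R=[·]  -> 1
G_2 [br]  L=[0]  R=[1]  -> 1/2
G_3 [brb]  L=[0; 1/2]  R=[1]  -> 3/4
G_4 [brbr]  L=[0; 1/2]  R=[3/4; 1]  -> 5/8
G_5 [brbrb]  L=[0; 1/2; 5/8]  R=[3/4; 1]  -> 11/16
G_6 [brbrbb]  L=[0; 1/2; 5/8; 11/16]  R=[3/4; 1]  -> 23/32
G_7 [brbrbbr]  L=[0; 1/2; 5/8; 11/16]  R=[23/32; 3/4; 1]  -> 45/64
G_8 [brbrbbrb]  L=[0; 1/2; 5/8; 11/16; 45/64]  R=[23/32; 3/4; 1]  -> 91/128
G_9 [brbrbbrbb]  L=[0; 1/2; 5/8; 11/16; 45/64; 91/128]  R=[23/32; 3/4; 1]  -> 183/256
G_10 [brbrbbrbbb]  L=[0; 1/2; 5/8; 11/16; 45/64; 91/128; 183/256]  R=[23/32; 3/4; 1]  -> 367/512
G_11 [brbrbbrbbbb]  L=[0; 1/2; 5/8; 11/16; 45/64; 91/128; 183/256; 367/512]  R=[23/32; 3/4; 1]  -> 735/1024
G_12 [brbrbbrbbbbr]  L=[0; 1/2; 5/8; 11/16; 45/64; 91/128; 183/256; 367/512]  R=[735/1024; 23/32; 3/4; 1]  -> 1469/2048
G_13 [brbrbbrbbbbrr]  L=[0; 1/2; 5/8; 11/16; 45/64; 91/128; 183/256; 367/512]  R=[1469/2048; 735/1024; 23/32; 3/4; 1]  -> 2937/4096
G_14 [brbrbbrbbbbrrr]  L=[0; 1/2; 5/8; 11/16; 45/64; 91/128; 183/256; 367/512]  R=[2937/4096; 1469/2048; 735/1024; 23/32; 3/4; 1]  -> 5873/8192
G_15 [brbrbbrbbbbrrrb]  L=[0; 1/2; 5/8; 11/16; 45/64; 91/128; 183/256; 367/512; 5873/8192]  R=[2937/4096; 1469/2048; 735/1024; 23/32; 3/4; 1]  -> 11747/16384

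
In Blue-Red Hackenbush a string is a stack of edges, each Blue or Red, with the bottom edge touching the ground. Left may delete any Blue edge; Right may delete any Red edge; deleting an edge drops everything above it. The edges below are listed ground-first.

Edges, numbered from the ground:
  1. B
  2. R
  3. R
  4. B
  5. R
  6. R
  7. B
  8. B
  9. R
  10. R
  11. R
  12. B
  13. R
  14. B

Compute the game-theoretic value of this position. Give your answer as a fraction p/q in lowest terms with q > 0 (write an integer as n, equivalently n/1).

B: Left { 0 }, Right { · } ⇒ simplest 1
BR: Left { 0 }, Right { 1 } ⇒ simplest 1/2
BRR: Left { 0 }, Right { 1/2 1 } ⇒ simplest 1/4
BRRB: Left { 0 1/4 }, Right { 1/2 1 } ⇒ simplest 3/8
BRRBR: Left { 0 1/4 }, Right { 3/8 1/2 1 } ⇒ simplest 5/16
BRRBRR: Left { 0 1/4 }, Right { 5/16 3/8 1/2 1 } ⇒ simplest 9/32
BRRBRRB: Left { 0 1/4 9/32 }, Right { 5/16 3/8 1/2 1 } ⇒ simplest 19/64
BRRBRRBB: Left { 0 1/4 9/32 19/64 }, Right { 5/16 3/8 1/2 1 } ⇒ simplest 39/128
BRRBRRBBR: Left { 0 1/4 9/32 19/64 }, Right { 39/128 5/16 3/8 1/2 1 } ⇒ simplest 77/256
BRRBRRBBRR: Left { 0 1/4 9/32 19/64 }, Right { 77/256 39/128 5/16 3/8 1/2 1 } ⇒ simplest 153/512
BRRBRRBBRRR: Left { 0 1/4 9/32 19/64 }, Right { 153/512 77/256 39/128 5/16 3/8 1/2 1 } ⇒ simplest 305/1024
BRRBRRBBRRRB: Left { 0 1/4 9/32 19/64 305/1024 }, Right { 153/512 77/256 39/128 5/16 3/8 1/2 1 } ⇒ simplest 611/2048
BRRBRRBBRRRBR: Left { 0 1/4 9/32 19/64 305/1024 }, Right { 611/2048 153/512 77/256 39/128 5/16 3/8 1/2 1 } ⇒ simplest 1221/4096
BRRBRRBBRRRBRB: Left { 0 1/4 9/32 19/64 305/1024 1221/4096 }, Right { 611/2048 153/512 77/256 39/128 5/16 3/8 1/2 1 } ⇒ simplest 2443/8192

2443/8192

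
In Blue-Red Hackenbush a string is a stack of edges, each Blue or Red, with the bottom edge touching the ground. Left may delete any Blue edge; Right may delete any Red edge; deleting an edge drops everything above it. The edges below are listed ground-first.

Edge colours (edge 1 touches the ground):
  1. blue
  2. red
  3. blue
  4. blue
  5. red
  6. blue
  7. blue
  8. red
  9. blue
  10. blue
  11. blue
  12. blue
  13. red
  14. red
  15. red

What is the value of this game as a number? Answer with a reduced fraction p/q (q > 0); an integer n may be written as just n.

14065/16384

Build val(s[:k]) for k = 1..15, string s = blue red blue blue red blue blue red blue blue blue blue red red red.
val(b) = { 0 | (no moves) } so 1
val(br) = { 0 | 1 } so 1/2
val(brb) = { 0, 1/2 | 1 } so 3/4
val(brbb) = { 0, 1/2, 3/4 | 1 } so 7/8
val(brbbr) = { 0, 1/2, 3/4 | 7/8, 1 } so 13/16
val(brbbrb) = { 0, 1/2, 3/4, 13/16 | 7/8, 1 } so 27/32
val(brbbrbb) = { 0, 1/2, 3/4, 13/16, 27/32 | 7/8, 1 } so 55/64
val(brbbrbbr) = { 0, 1/2, 3/4, 13/16, 27/32 | 55/64, 7/8, 1 } so 109/128
val(brbbrbbrb) = { 0, 1/2, 3/4, 13/16, 27/32, 109/128 | 55/64, 7/8, 1 } so 219/256
val(brbbrbbrbb) = { 0, 1/2, 3/4, 13/16, 27/32, 109/128, 219/256 | 55/64, 7/8, 1 } so 439/512
val(brbbrbbrbbb) = { 0, 1/2, 3/4, 13/16, 27/32, 109/128, 219/256, 439/512 | 55/64, 7/8, 1 } so 879/1024
val(brbbrbbrbbbb) = { 0, 1/2, 3/4, 13/16, 27/32, 109/128, 219/256, 439/512, 879/1024 | 55/64, 7/8, 1 } so 1759/2048
val(brbbrbbrbbbbr) = { 0, 1/2, 3/4, 13/16, 27/32, 109/128, 219/256, 439/512, 879/1024 | 1759/2048, 55/64, 7/8, 1 } so 3517/4096
val(brbbrbbrbbbbrr) = { 0, 1/2, 3/4, 13/16, 27/32, 109/128, 219/256, 439/512, 879/1024 | 3517/4096, 1759/2048, 55/64, 7/8, 1 } so 7033/8192
val(brbbrbbrbbbbrrr) = { 0, 1/2, 3/4, 13/16, 27/32, 109/128, 219/256, 439/512, 879/1024 | 7033/8192, 3517/4096, 1759/2048, 55/64, 7/8, 1 } so 14065/16384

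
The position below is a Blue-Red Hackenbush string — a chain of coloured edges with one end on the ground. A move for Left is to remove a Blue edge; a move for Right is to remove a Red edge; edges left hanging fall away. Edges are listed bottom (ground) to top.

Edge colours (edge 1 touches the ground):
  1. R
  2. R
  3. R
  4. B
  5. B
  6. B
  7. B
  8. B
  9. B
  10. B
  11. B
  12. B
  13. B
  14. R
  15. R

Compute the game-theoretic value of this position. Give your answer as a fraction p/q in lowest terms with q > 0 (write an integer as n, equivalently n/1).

-8199/4096

value_1 [R]  L=[none]  R=[0]  => -1
value_2 [RR]  L=[none]  R=[-1, 0]  => -2
value_3 [RRR]  L=[none]  R=[-2, -1, 0]  => -3
value_4 [RRRB]  L=[-3]  R=[-2, -1, 0]  => -5/2
value_5 [RRRBB]  L=[-3, -5/2]  R=[-2, -1, 0]  => -9/4
value_6 [RRRBBB]  L=[-3, -5/2, -9/4]  R=[-2, -1, 0]  => -17/8
value_7 [RRRBBBB]  L=[-3, -5/2, -9/4, -17/8]  R=[-2, -1, 0]  => -33/16
value_8 [RRRBBBBB]  L=[-3, -5/2, -9/4, -17/8, -33/16]  R=[-2, -1, 0]  => -65/32
value_9 [RRRBBBBBB]  L=[-3, -5/2, -9/4, -17/8, -33/16, -65/32]  R=[-2, -1, 0]  => -129/64
value_10 [RRRBBBBBBB]  L=[-3, -5/2, -9/4, -17/8, -33/16, -65/32, -129/64]  R=[-2, -1, 0]  => -257/128
value_11 [RRRBBBBBBBB]  L=[-3, -5/2, -9/4, -17/8, -33/16, -65/32, -129/64, -257/128]  R=[-2, -1, 0]  => -513/256
value_12 [RRRBBBBBBBBB]  L=[-3, -5/2, -9/4, -17/8, -33/16, -65/32, -129/64, -257/128, -513/256]  R=[-2, -1, 0]  => -1025/512
value_13 [RRRBBBBBBBBBB]  L=[-3, -5/2, -9/4, -17/8, -33/16, -65/32, -129/64, -257/128, -513/256, -1025/512]  R=[-2, -1, 0]  => -2049/1024
value_14 [RRRBBBBBBBBBBR]  L=[-3, -5/2, -9/4, -17/8, -33/16, -65/32, -129/64, -257/128, -513/256, -1025/512]  R=[-2049/1024, -2, -1, 0]  => -4099/2048
value_15 [RRRBBBBBBBBBBRR]  L=[-3, -5/2, -9/4, -17/8, -33/16, -65/32, -129/64, -257/128, -513/256, -1025/512]  R=[-4099/2048, -2049/1024, -2, -1, 0]  => -8199/4096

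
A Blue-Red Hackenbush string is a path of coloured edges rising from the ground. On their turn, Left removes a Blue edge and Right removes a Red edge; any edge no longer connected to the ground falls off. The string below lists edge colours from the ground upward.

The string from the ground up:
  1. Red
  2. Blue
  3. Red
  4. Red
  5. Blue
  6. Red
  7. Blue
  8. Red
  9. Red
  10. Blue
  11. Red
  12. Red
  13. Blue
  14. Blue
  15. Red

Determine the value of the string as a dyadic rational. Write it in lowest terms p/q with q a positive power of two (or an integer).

R: Left { ∅ }, Right { 0 } — simplest -1
RB: Left { -1 }, Right { 0 } — simplest -1/2
RBR: Left { -1 }, Right { -1/2,0 } — simplest -3/4
RBRR: Left { -1 }, Right { -3/4,-1/2,0 } — simplest -7/8
RBRRB: Left { -1,-7/8 }, Right { -3/4,-1/2,0 } — simplest -13/16
RBRRBR: Left { -1,-7/8 }, Right { -13/16,-3/4,-1/2,0 } — simplest -27/32
RBRRBRB: Left { -1,-7/8,-27/32 }, Right { -13/16,-3/4,-1/2,0 } — simplest -53/64
RBRRBRBR: Left { -1,-7/8,-27/32 }, Right { -53/64,-13/16,-3/4,-1/2,0 } — simplest -107/128
RBRRBRBRR: Left { -1,-7/8,-27/32 }, Right { -107/128,-53/64,-13/16,-3/4,-1/2,0 } — simplest -215/256
RBRRBRBRRB: Left { -1,-7/8,-27/32,-215/256 }, Right { -107/128,-53/64,-13/16,-3/4,-1/2,0 } — simplest -429/512
RBRRBRBRRBR: Left { -1,-7/8,-27/32,-215/256 }, Right { -429/512,-107/128,-53/64,-13/16,-3/4,-1/2,0 } — simplest -859/1024
RBRRBRBRRBRR: Left { -1,-7/8,-27/32,-215/256 }, Right { -859/1024,-429/512,-107/128,-53/64,-13/16,-3/4,-1/2,0 } — simplest -1719/2048
RBRRBRBRRBRRB: Left { -1,-7/8,-27/32,-215/256,-1719/2048 }, Right { -859/1024,-429/512,-107/128,-53/64,-13/16,-3/4,-1/2,0 } — simplest -3437/4096
RBRRBRBRRBRRBB: Left { -1,-7/8,-27/32,-215/256,-1719/2048,-3437/4096 }, Right { -859/1024,-429/512,-107/128,-53/64,-13/16,-3/4,-1/2,0 } — simplest -6873/8192
RBRRBRBRRBRRBBR: Left { -1,-7/8,-27/32,-215/256,-1719/2048,-3437/4096 }, Right { -6873/8192,-859/1024,-429/512,-107/128,-53/64,-13/16,-3/4,-1/2,0 } — simplest -13747/16384

-13747/16384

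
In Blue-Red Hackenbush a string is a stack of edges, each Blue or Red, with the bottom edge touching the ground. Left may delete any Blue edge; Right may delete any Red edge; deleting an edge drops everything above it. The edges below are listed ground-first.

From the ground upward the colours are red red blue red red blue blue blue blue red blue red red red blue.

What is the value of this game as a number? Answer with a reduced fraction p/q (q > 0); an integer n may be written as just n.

-14429/8192

Recurse on prefixes of the 15-edge string red red blue red red blue blue blue blue red blue red red red blue:
1 of 15 · r · max L −∞ · min R 0 → -1
2 of 15 · rr · max L −∞ · min R -1 → -2
3 of 15 · rrb · max L -2 · min R -1 → -3/2
4 of 15 · rrbr · max L -2 · min R -3/2 → -7/4
5 of 15 · rrbrr · max L -2 · min R -7/4 → -15/8
6 of 15 · rrbrrb · max L -15/8 · min R -7/4 → -29/16
7 of 15 · rrbrrbb · max L -29/16 · min R -7/4 → -57/32
8 of 15 · rrbrrbbb · max L -57/32 · min R -7/4 → -113/64
9 of 15 · rrbrrbbbb · max L -113/64 · min R -7/4 → -225/128
10 of 15 · rrbrrbbbbr · max L -113/64 · min R -225/128 → -451/256
11 of 15 · rrbrrbbbbrb · max L -451/256 · min R -225/128 → -901/512
12 of 15 · rrbrrbbbbrbr · max L -451/256 · min R -901/512 → -1803/1024
13 of 15 · rrbrrbbbbrbrr · max L -451/256 · min R -1803/1024 → -3607/2048
14 of 15 · rrbrrbbbbrbrrr · max L -451/256 · min R -3607/2048 → -7215/4096
15 of 15 · rrbrrbbbbrbrrrb · max L -7215/4096 · min R -3607/2048 → -14429/8192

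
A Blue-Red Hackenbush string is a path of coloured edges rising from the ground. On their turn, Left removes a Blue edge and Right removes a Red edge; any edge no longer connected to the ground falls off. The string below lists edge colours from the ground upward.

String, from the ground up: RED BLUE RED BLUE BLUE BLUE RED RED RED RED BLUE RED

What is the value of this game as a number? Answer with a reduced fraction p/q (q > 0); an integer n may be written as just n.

-1147/2048

step 1: add RED to get R; options L={  } R={ 0 } => -1
step 2: add BLUE to get RB; options L={ -1 } R={ 0 } => -1/2
step 3: add RED to get RBR; options L={ -1 } R={ -1/2; 0 } => -3/4
step 4: add BLUE to get RBRB; options L={ -1; -3/4 } R={ -1/2; 0 } => -5/8
step 5: add BLUE to get RBRBB; options L={ -1; -3/4; -5/8 } R={ -1/2; 0 } => -9/16
step 6: add BLUE to get RBRBBB; options L={ -1; -3/4; -5/8; -9/16 } R={ -1/2; 0 } => -17/32
step 7: add RED to get RBRBBBR; options L={ -1; -3/4; -5/8; -9/16 } R={ -17/32; -1/2; 0 } => -35/64
step 8: add RED to get RBRBBBRR; options L={ -1; -3/4; -5/8; -9/16 } R={ -35/64; -17/32; -1/2; 0 } => -71/128
step 9: add RED to get RBRBBBRRR; options L={ -1; -3/4; -5/8; -9/16 } R={ -71/128; -35/64; -17/32; -1/2; 0 } => -143/256
step 10: add RED to get RBRBBBRRRR; options L={ -1; -3/4; -5/8; -9/16 } R={ -143/256; -71/128; -35/64; -17/32; -1/2; 0 } => -287/512
step 11: add BLUE to get RBRBBBRRRRB; options L={ -1; -3/4; -5/8; -9/16; -287/512 } R={ -143/256; -71/128; -35/64; -17/32; -1/2; 0 } => -573/1024
step 12: add RED to get RBRBBBRRRRBR; options L={ -1; -3/4; -5/8; -9/16; -287/512 } R={ -573/1024; -143/256; -71/128; -35/64; -17/32; -1/2; 0 } => -1147/2048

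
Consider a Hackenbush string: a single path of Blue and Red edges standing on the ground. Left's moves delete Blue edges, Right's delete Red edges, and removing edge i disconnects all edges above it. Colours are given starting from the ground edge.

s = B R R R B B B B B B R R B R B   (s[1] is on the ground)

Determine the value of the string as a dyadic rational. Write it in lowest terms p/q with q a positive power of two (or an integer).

4043/16384

Prefix values for B R R R B B B B B B R R B R B via {L|R} + simplicity:
B: Left { 0 }, Right { · } → simplest 1
BR: Left { 0 }, Right { 1 } → simplest 1/2
BRR: Left { 0 }, Right { 1/2, 1 } → simplest 1/4
BRRR: Left { 0 }, Right { 1/4, 1/2, 1 } → simplest 1/8
BRRRB: Left { 0, 1/8 }, Right { 1/4, 1/2, 1 } → simplest 3/16
BRRRBB: Left { 0, 1/8, 3/16 }, Right { 1/4, 1/2, 1 } → simplest 7/32
BRRRBBB: Left { 0, 1/8, 3/16, 7/32 }, Right { 1/4, 1/2, 1 } → simplest 15/64
BRRRBBBB: Left { 0, 1/8, 3/16, 7/32, 15/64 }, Right { 1/4, 1/2, 1 } → simplest 31/128
BRRRBBBBB: Left { 0, 1/8, 3/16, 7/32, 15/64, 31/128 }, Right { 1/4, 1/2, 1 } → simplest 63/256
BRRRBBBBBB: Left { 0, 1/8, 3/16, 7/32, 15/64, 31/128, 63/256 }, Right { 1/4, 1/2, 1 } → simplest 127/512
BRRRBBBBBBR: Left { 0, 1/8, 3/16, 7/32, 15/64, 31/128, 63/256 }, Right { 127/512, 1/4, 1/2, 1 } → simplest 253/1024
BRRRBBBBBBRR: Left { 0, 1/8, 3/16, 7/32, 15/64, 31/128, 63/256 }, Right { 253/1024, 127/512, 1/4, 1/2, 1 } → simplest 505/2048
BRRRBBBBBBRRB: Left { 0, 1/8, 3/16, 7/32, 15/64, 31/128, 63/256, 505/2048 }, Right { 253/1024, 127/512, 1/4, 1/2, 1 } → simplest 1011/4096
BRRRBBBBBBRRBR: Left { 0, 1/8, 3/16, 7/32, 15/64, 31/128, 63/256, 505/2048 }, Right { 1011/4096, 253/1024, 127/512, 1/4, 1/2, 1 } → simplest 2021/8192
BRRRBBBBBBRRBRB: Left { 0, 1/8, 3/16, 7/32, 15/64, 31/128, 63/256, 505/2048, 2021/8192 }, Right { 1011/4096, 253/1024, 127/512, 1/4, 1/2, 1 } → simplest 4043/16384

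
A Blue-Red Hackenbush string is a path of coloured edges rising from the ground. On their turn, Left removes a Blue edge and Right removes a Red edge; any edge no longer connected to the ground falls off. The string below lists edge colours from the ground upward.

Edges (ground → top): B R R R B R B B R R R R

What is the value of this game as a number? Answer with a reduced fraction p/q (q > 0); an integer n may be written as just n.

1 of 12 · B · max L 0 · min R +∞ gives 1
2 of 12 · BR · max L 0 · min R 1 gives 1/2
3 of 12 · BRR · max L 0 · min R 1/2 gives 1/4
4 of 12 · BRRR · max L 0 · min R 1/4 gives 1/8
5 of 12 · BRRRB · max L 1/8 · min R 1/4 gives 3/16
6 of 12 · BRRRBR · max L 1/8 · min R 3/16 gives 5/32
7 of 12 · BRRRBRB · max L 5/32 · min R 3/16 gives 11/64
8 of 12 · BRRRBRBB · max L 11/64 · min R 3/16 gives 23/128
9 of 12 · BRRRBRBBR · max L 11/64 · min R 23/128 gives 45/256
10 of 12 · BRRRBRBBRR · max L 11/64 · min R 45/256 gives 89/512
11 of 12 · BRRRBRBBRRR · max L 11/64 · min R 89/512 gives 177/1024
12 of 12 · BRRRBRBBRRRR · max L 11/64 · min R 177/1024 gives 353/2048

353/2048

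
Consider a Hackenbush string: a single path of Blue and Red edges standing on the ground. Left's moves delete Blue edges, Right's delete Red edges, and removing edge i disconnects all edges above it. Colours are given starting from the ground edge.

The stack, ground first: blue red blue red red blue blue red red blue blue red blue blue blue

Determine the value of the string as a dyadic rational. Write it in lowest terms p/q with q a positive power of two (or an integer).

Prefix values for blue red blue red red blue blue red red blue blue red blue blue blue via {L|R} + simplicity:
val(b) = { 0 | — } = 1
val(br) = { 0 | 1 } = 1/2
val(brb) = { 0; 1/2 | 1 } = 3/4
val(brbr) = { 0; 1/2 | 3/4; 1 } = 5/8
val(brbrr) = { 0; 1/2 | 5/8; 3/4; 1 } = 9/16
val(brbrrb) = { 0; 1/2; 9/16 | 5/8; 3/4; 1 } = 19/32
val(brbrrbb) = { 0; 1/2; 9/16; 19/32 | 5/8; 3/4; 1 } = 39/64
val(brbrrbbr) = { 0; 1/2; 9/16; 19/32 | 39/64; 5/8; 3/4; 1 } = 77/128
val(brbrrbbrr) = { 0; 1/2; 9/16; 19/32 | 77/128; 39/64; 5/8; 3/4; 1 } = 153/256
val(brbrrbbrrb) = { 0; 1/2; 9/16; 19/32; 153/256 | 77/128; 39/64; 5/8; 3/4; 1 } = 307/512
val(brbrrbbrrbb) = { 0; 1/2; 9/16; 19/32; 153/256; 307/512 | 77/128; 39/64; 5/8; 3/4; 1 } = 615/1024
val(brbrrbbrrbbr) = { 0; 1/2; 9/16; 19/32; 153/256; 307/512 | 615/1024; 77/128; 39/64; 5/8; 3/4; 1 } = 1229/2048
val(brbrrbbrrbbrb) = { 0; 1/2; 9/16; 19/32; 153/256; 307/512; 1229/2048 | 615/1024; 77/128; 39/64; 5/8; 3/4; 1 } = 2459/4096
val(brbrrbbrrbbrbb) = { 0; 1/2; 9/16; 19/32; 153/256; 307/512; 1229/2048; 2459/4096 | 615/1024; 77/128; 39/64; 5/8; 3/4; 1 } = 4919/8192
val(brbrrbbrrbbrbbb) = { 0; 1/2; 9/16; 19/32; 153/256; 307/512; 1229/2048; 2459/4096; 4919/8192 | 615/1024; 77/128; 39/64; 5/8; 3/4; 1 } = 9839/16384

9839/16384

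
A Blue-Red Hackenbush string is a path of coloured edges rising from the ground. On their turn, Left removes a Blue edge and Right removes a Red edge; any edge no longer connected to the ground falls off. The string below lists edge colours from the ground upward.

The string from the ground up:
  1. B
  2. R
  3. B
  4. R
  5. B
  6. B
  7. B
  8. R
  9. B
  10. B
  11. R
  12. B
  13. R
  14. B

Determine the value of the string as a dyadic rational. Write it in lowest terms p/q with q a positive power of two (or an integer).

5995/8192

1 of 14 · B · max L 0 · min R +∞ ⇒ 1
2 of 14 · BR · max L 0 · min R 1 ⇒ 1/2
3 of 14 · BRB · max L 1/2 · min R 1 ⇒ 3/4
4 of 14 · BRBR · max L 1/2 · min R 3/4 ⇒ 5/8
5 of 14 · BRBRB · max L 5/8 · min R 3/4 ⇒ 11/16
6 of 14 · BRBRBB · max L 11/16 · min R 3/4 ⇒ 23/32
7 of 14 · BRBRBBB · max L 23/32 · min R 3/4 ⇒ 47/64
8 of 14 · BRBRBBBR · max L 23/32 · min R 47/64 ⇒ 93/128
9 of 14 · BRBRBBBRB · max L 93/128 · min R 47/64 ⇒ 187/256
10 of 14 · BRBRBBBRBB · max L 187/256 · min R 47/64 ⇒ 375/512
11 of 14 · BRBRBBBRBBR · max L 187/256 · min R 375/512 ⇒ 749/1024
12 of 14 · BRBRBBBRBBRB · max L 749/1024 · min R 375/512 ⇒ 1499/2048
13 of 14 · BRBRBBBRBBRBR · max L 749/1024 · min R 1499/2048 ⇒ 2997/4096
14 of 14 · BRBRBBBRBBRBRB · max L 2997/4096 · min R 1499/2048 ⇒ 5995/8192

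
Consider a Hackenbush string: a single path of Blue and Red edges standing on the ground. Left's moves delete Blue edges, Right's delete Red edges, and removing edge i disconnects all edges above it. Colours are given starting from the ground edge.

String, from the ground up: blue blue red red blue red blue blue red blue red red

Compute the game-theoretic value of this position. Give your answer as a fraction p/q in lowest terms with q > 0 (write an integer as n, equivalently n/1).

1385/1024

G_1 [b]  L=[0]  R=[(no moves)]  so 1
G_2 [bb]  L=[0 1]  R=[(no moves)]  so 2
G_3 [bbr]  L=[0 1]  R=[2]  so 3/2
G_4 [bbrr]  L=[0 1]  R=[3/2 2]  so 5/4
G_5 [bbrrb]  L=[0 1 5/4]  R=[3/2 2]  so 11/8
G_6 [bbrrbr]  L=[0 1 5/4]  R=[11/8 3/2 2]  so 21/16
G_7 [bbrrbrb]  L=[0 1 5/4 21/16]  R=[11/8 3/2 2]  so 43/32
G_8 [bbrrbrbb]  L=[0 1 5/4 21/16 43/32]  R=[11/8 3/2 2]  so 87/64
G_9 [bbrrbrbbr]  L=[0 1 5/4 21/16 43/32]  R=[87/64 11/8 3/2 2]  so 173/128
G_10 [bbrrbrbbrb]  L=[0 1 5/4 21/16 43/32 173/128]  R=[87/64 11/8 3/2 2]  so 347/256
G_11 [bbrrbrbbrbr]  L=[0 1 5/4 21/16 43/32 173/128]  R=[347/256 87/64 11/8 3/2 2]  so 693/512
G_12 [bbrrbrbbrbrr]  L=[0 1 5/4 21/16 43/32 173/128]  R=[693/512 347/256 87/64 11/8 3/2 2]  so 1385/1024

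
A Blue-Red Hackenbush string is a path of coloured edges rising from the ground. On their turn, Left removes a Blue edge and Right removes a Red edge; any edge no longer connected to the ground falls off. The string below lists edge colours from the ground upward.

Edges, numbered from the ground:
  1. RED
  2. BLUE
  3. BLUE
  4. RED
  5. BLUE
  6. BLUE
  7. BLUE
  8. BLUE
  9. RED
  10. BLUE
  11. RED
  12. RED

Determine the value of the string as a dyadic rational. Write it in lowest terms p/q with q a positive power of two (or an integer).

g_1 [R]  L=[·]  R=[0]  -> -1
g_2 [RB]  L=[-1]  R=[0]  -> -1/2
g_3 [RBB]  L=[-1; -1/2]  R=[0]  -> -1/4
g_4 [RBBR]  L=[-1; -1/2]  R=[-1/4; 0]  -> -3/8
g_5 [RBBRB]  L=[-1; -1/2; -3/8]  R=[-1/4; 0]  -> -5/16
g_6 [RBBRBB]  L=[-1; -1/2; -3/8; -5/16]  R=[-1/4; 0]  -> -9/32
g_7 [RBBRBBB]  L=[-1; -1/2; -3/8; -5/16; -9/32]  R=[-1/4; 0]  -> -17/64
g_8 [RBBRBBBB]  L=[-1; -1/2; -3/8; -5/16; -9/32; -17/64]  R=[-1/4; 0]  -> -33/128
g_9 [RBBRBBBBR]  L=[-1; -1/2; -3/8; -5/16; -9/32; -17/64]  R=[-33/128; -1/4; 0]  -> -67/256
g_10 [RBBRBBBBRB]  L=[-1; -1/2; -3/8; -5/16; -9/32; -17/64; -67/256]  R=[-33/128; -1/4; 0]  -> -133/512
g_11 [RBBRBBBBRBR]  L=[-1; -1/2; -3/8; -5/16; -9/32; -17/64; -67/256]  R=[-133/512; -33/128; -1/4; 0]  -> -267/1024
g_12 [RBBRBBBBRBRR]  L=[-1; -1/2; -3/8; -5/16; -9/32; -17/64; -67/256]  R=[-267/1024; -133/512; -33/128; -1/4; 0]  -> -535/2048

-535/2048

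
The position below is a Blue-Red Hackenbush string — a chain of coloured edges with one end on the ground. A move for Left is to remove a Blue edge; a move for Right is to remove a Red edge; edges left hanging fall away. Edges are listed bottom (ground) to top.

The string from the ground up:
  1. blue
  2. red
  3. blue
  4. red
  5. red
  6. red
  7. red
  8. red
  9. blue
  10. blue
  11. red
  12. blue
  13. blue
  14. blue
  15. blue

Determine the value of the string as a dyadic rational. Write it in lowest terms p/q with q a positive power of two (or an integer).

Build G(s[:k]) for k = 1..15, string s = blue red blue red red red red red blue blue red blue blue blue blue.
G(b) = { 0 | ∅ } => 1
G(br) = { 0 | 1 } => 1/2
G(brb) = { 0; 1/2 | 1 } => 3/4
G(brbr) = { 0; 1/2 | 3/4; 1 } => 5/8
G(brbrr) = { 0; 1/2 | 5/8; 3/4; 1 } => 9/16
G(brbrrr) = { 0; 1/2 | 9/16; 5/8; 3/4; 1 } => 17/32
G(brbrrrr) = { 0; 1/2 | 17/32; 9/16; 5/8; 3/4; 1 } => 33/64
G(brbrrrrr) = { 0; 1/2 | 33/64; 17/32; 9/16; 5/8; 3/4; 1 } => 65/128
G(brbrrrrrb) = { 0; 1/2; 65/128 | 33/64; 17/32; 9/16; 5/8; 3/4; 1 } => 131/256
G(brbrrrrrbb) = { 0; 1/2; 65/128; 131/256 | 33/64; 17/32; 9/16; 5/8; 3/4; 1 } => 263/512
G(brbrrrrrbbr) = { 0; 1/2; 65/128; 131/256 | 263/512; 33/64; 17/32; 9/16; 5/8; 3/4; 1 } => 525/1024
G(brbrrrrrbbrb) = { 0; 1/2; 65/128; 131/256; 525/1024 | 263/512; 33/64; 17/32; 9/16; 5/8; 3/4; 1 } => 1051/2048
G(brbrrrrrbbrbb) = { 0; 1/2; 65/128; 131/256; 525/1024; 1051/2048 | 263/512; 33/64; 17/32; 9/16; 5/8; 3/4; 1 } => 2103/4096
G(brbrrrrrbbrbbb) = { 0; 1/2; 65/128; 131/256; 525/1024; 1051/2048; 2103/4096 | 263/512; 33/64; 17/32; 9/16; 5/8; 3/4; 1 } => 4207/8192
G(brbrrrrrbbrbbbb) = { 0; 1/2; 65/128; 131/256; 525/1024; 1051/2048; 2103/4096; 4207/8192 | 263/512; 33/64; 17/32; 9/16; 5/8; 3/4; 1 } => 8415/16384

8415/16384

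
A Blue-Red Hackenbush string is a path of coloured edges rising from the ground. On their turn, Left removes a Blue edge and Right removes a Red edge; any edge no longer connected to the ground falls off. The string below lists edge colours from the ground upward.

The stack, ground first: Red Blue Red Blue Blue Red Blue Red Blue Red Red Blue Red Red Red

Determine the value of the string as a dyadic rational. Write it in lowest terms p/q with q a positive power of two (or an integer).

step 1: add Red to get R; options L={ · } R={ 0 } → -1
step 2: add Blue to get RB; options L={ -1 } R={ 0 } → -1/2
step 3: add Red to get RBR; options L={ -1 } R={ -1/2 0 } → -3/4
step 4: add Blue to get RBRB; options L={ -1 -3/4 } R={ -1/2 0 } → -5/8
step 5: add Blue to get RBRBB; options L={ -1 -3/4 -5/8 } R={ -1/2 0 } → -9/16
step 6: add Red to get RBRBBR; options L={ -1 -3/4 -5/8 } R={ -9/16 -1/2 0 } → -19/32
step 7: add Blue to get RBRBBRB; options L={ -1 -3/4 -5/8 -19/32 } R={ -9/16 -1/2 0 } → -37/64
step 8: add Red to get RBRBBRBR; options L={ -1 -3/4 -5/8 -19/32 } R={ -37/64 -9/16 -1/2 0 } → -75/128
step 9: add Blue to get RBRBBRBRB; options L={ -1 -3/4 -5/8 -19/32 -75/128 } R={ -37/64 -9/16 -1/2 0 } → -149/256
step 10: add Red to get RBRBBRBRBR; options L={ -1 -3/4 -5/8 -19/32 -75/128 } R={ -149/256 -37/64 -9/16 -1/2 0 } → -299/512
step 11: add Red to get RBRBBRBRBRR; options L={ -1 -3/4 -5/8 -19/32 -75/128 } R={ -299/512 -149/256 -37/64 -9/16 -1/2 0 } → -599/1024
step 12: add Blue to get RBRBBRBRBRRB; options L={ -1 -3/4 -5/8 -19/32 -75/128 -599/1024 } R={ -299/512 -149/256 -37/64 -9/16 -1/2 0 } → -1197/2048
step 13: add Red to get RBRBBRBRBRRBR; options L={ -1 -3/4 -5/8 -19/32 -75/128 -599/1024 } R={ -1197/2048 -299/512 -149/256 -37/64 -9/16 -1/2 0 } → -2395/4096
step 14: add Red to get RBRBBRBRBRRBRR; options L={ -1 -3/4 -5/8 -19/32 -75/128 -599/1024 } R={ -2395/4096 -1197/2048 -299/512 -149/256 -37/64 -9/16 -1/2 0 } → -4791/8192
step 15: add Red to get RBRBBRBRBRRBRRR; options L={ -1 -3/4 -5/8 -19/32 -75/128 -599/1024 } R={ -4791/8192 -2395/4096 -1197/2048 -299/512 -149/256 -37/64 -9/16 -1/2 0 } → -9583/16384

-9583/16384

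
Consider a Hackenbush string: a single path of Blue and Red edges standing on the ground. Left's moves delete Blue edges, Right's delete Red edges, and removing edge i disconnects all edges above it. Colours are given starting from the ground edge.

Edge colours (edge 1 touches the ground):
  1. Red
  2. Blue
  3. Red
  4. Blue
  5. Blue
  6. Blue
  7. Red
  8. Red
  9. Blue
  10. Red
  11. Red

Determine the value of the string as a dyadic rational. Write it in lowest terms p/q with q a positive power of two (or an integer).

-567/1024

val_1 [R]  L=[·]  R=[0]  → -1
val_2 [RB]  L=[-1]  R=[0]  → -1/2
val_3 [RBR]  L=[-1]  R=[-1/2, 0]  → -3/4
val_4 [RBRB]  L=[-1, -3/4]  R=[-1/2, 0]  → -5/8
val_5 [RBRBB]  L=[-1, -3/4, -5/8]  R=[-1/2, 0]  → -9/16
val_6 [RBRBBB]  L=[-1, -3/4, -5/8, -9/16]  R=[-1/2, 0]  → -17/32
val_7 [RBRBBBR]  L=[-1, -3/4, -5/8, -9/16]  R=[-17/32, -1/2, 0]  → -35/64
val_8 [RBRBBBRR]  L=[-1, -3/4, -5/8, -9/16]  R=[-35/64, -17/32, -1/2, 0]  → -71/128
val_9 [RBRBBBRRB]  L=[-1, -3/4, -5/8, -9/16, -71/128]  R=[-35/64, -17/32, -1/2, 0]  → -141/256
val_10 [RBRBBBRRBR]  L=[-1, -3/4, -5/8, -9/16, -71/128]  R=[-141/256, -35/64, -17/32, -1/2, 0]  → -283/512
val_11 [RBRBBBRRBRR]  L=[-1, -3/4, -5/8, -9/16, -71/128]  R=[-283/512, -141/256, -35/64, -17/32, -1/2, 0]  → -567/1024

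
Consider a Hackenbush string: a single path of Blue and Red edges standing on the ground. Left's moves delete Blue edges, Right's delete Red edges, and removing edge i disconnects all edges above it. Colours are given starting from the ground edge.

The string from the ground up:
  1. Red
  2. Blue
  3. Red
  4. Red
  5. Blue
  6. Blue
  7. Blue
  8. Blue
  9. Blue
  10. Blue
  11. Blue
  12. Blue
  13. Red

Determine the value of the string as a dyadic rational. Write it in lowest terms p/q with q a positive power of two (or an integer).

-3075/4096

Build g(s[:k]) for k = 1..13, string s = Red Blue Red Red Blue Blue Blue Blue Blue Blue Blue Blue Red.
g_1 [R]  L=[·]  R=[0]  — -1
g_2 [RB]  L=[-1]  R=[0]  — -1/2
g_3 [RBR]  L=[-1]  R=[-1/2,0]  — -3/4
g_4 [RBRR]  L=[-1]  R=[-3/4,-1/2,0]  — -7/8
g_5 [RBRRB]  L=[-1,-7/8]  R=[-3/4,-1/2,0]  — -13/16
g_6 [RBRRBB]  L=[-1,-7/8,-13/16]  R=[-3/4,-1/2,0]  — -25/32
g_7 [RBRRBBB]  L=[-1,-7/8,-13/16,-25/32]  R=[-3/4,-1/2,0]  — -49/64
g_8 [RBRRBBBB]  L=[-1,-7/8,-13/16,-25/32,-49/64]  R=[-3/4,-1/2,0]  — -97/128
g_9 [RBRRBBBBB]  L=[-1,-7/8,-13/16,-25/32,-49/64,-97/128]  R=[-3/4,-1/2,0]  — -193/256
g_10 [RBRRBBBBBB]  L=[-1,-7/8,-13/16,-25/32,-49/64,-97/128,-193/256]  R=[-3/4,-1/2,0]  — -385/512
g_11 [RBRRBBBBBBB]  L=[-1,-7/8,-13/16,-25/32,-49/64,-97/128,-193/256,-385/512]  R=[-3/4,-1/2,0]  — -769/1024
g_12 [RBRRBBBBBBBB]  L=[-1,-7/8,-13/16,-25/32,-49/64,-97/128,-193/256,-385/512,-769/1024]  R=[-3/4,-1/2,0]  — -1537/2048
g_13 [RBRRBBBBBBBBR]  L=[-1,-7/8,-13/16,-25/32,-49/64,-97/128,-193/256,-385/512,-769/1024]  R=[-1537/2048,-3/4,-1/2,0]  — -3075/4096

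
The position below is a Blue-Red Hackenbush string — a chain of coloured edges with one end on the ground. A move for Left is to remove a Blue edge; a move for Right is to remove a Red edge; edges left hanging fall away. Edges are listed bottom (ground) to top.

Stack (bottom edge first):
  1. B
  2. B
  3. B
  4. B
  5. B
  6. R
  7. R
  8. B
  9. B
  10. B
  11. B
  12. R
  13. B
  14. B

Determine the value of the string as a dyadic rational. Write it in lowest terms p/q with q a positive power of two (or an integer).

step 1: add B to get B; options L={ 0 } R={ (no moves) } so 1
step 2: add B to get BB; options L={ 0,1 } R={ (no moves) } so 2
step 3: add B to get BBB; options L={ 0,1,2 } R={ (no moves) } so 3
step 4: add B to get BBBB; options L={ 0,1,2,3 } R={ (no moves) } so 4
step 5: add B to get BBBBB; options L={ 0,1,2,3,4 } R={ (no moves) } so 5
step 6: add R to get BBBBBR; options L={ 0,1,2,3,4 } R={ 5 } so 9/2
step 7: add R to get BBBBBRR; options L={ 0,1,2,3,4 } R={ 9/2,5 } so 17/4
step 8: add B to get BBBBBRRB; options L={ 0,1,2,3,4,17/4 } R={ 9/2,5 } so 35/8
step 9: add B to get BBBBBRRBB; options L={ 0,1,2,3,4,17/4,35/8 } R={ 9/2,5 } so 71/16
step 10: add B to get BBBBBRRBBB; options L={ 0,1,2,3,4,17/4,35/8,71/16 } R={ 9/2,5 } so 143/32
step 11: add B to get BBBBBRRBBBB; options L={ 0,1,2,3,4,17/4,35/8,71/16,143/32 } R={ 9/2,5 } so 287/64
step 12: add R to get BBBBBRRBBBBR; options L={ 0,1,2,3,4,17/4,35/8,71/16,143/32 } R={ 287/64,9/2,5 } so 573/128
step 13: add B to get BBBBBRRBBBBRB; options L={ 0,1,2,3,4,17/4,35/8,71/16,143/32,573/128 } R={ 287/64,9/2,5 } so 1147/256
step 14: add B to get BBBBBRRBBBBRBB; options L={ 0,1,2,3,4,17/4,35/8,71/16,143/32,573/128,1147/256 } R={ 287/64,9/2,5 } so 2295/512

2295/512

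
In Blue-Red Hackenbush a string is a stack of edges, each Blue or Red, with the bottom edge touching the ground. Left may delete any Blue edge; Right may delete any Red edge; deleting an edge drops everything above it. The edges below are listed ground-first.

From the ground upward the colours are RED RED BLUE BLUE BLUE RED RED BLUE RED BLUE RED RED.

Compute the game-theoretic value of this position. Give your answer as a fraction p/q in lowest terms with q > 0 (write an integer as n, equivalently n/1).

-1239/1024

Recurse on prefixes of the 12-edge string RED RED BLUE BLUE BLUE RED RED BLUE RED BLUE RED RED:
1 of 12 · R · max L −∞ · min R 0 -> -1
2 of 12 · RR · max L −∞ · min R -1 -> -2
3 of 12 · RRB · max L -2 · min R -1 -> -3/2
4 of 12 · RRBB · max L -3/2 · min R -1 -> -5/4
5 of 12 · RRBBB · max L -5/4 · min R -1 -> -9/8
6 of 12 · RRBBBR · max L -5/4 · min R -9/8 -> -19/16
7 of 12 · RRBBBRR · max L -5/4 · min R -19/16 -> -39/32
8 of 12 · RRBBBRRB · max L -39/32 · min R -19/16 -> -77/64
9 of 12 · RRBBBRRBR · max L -39/32 · min R -77/64 -> -155/128
10 of 12 · RRBBBRRBRB · max L -155/128 · min R -77/64 -> -309/256
11 of 12 · RRBBBRRBRBR · max L -155/128 · min R -309/256 -> -619/512
12 of 12 · RRBBBRRBRBRR · max L -155/128 · min R -619/512 -> -1239/1024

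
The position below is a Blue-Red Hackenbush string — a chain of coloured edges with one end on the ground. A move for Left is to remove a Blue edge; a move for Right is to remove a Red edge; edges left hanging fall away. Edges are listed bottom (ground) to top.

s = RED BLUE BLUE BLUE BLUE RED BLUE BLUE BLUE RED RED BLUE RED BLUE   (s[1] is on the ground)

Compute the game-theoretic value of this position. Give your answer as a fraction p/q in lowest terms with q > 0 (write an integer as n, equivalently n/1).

-565/8192

Recurse on prefixes of the 14-edge string RED BLUE BLUE BLUE BLUE RED BLUE BLUE BLUE RED RED BLUE RED BLUE:
step 1: add RED to get R; options L={ · } R={ 0 } → -1
step 2: add BLUE to get RB; options L={ -1 } R={ 0 } → -1/2
step 3: add BLUE to get RBB; options L={ -1, -1/2 } R={ 0 } → -1/4
step 4: add BLUE to get RBBB; options L={ -1, -1/2, -1/4 } R={ 0 } → -1/8
step 5: add BLUE to get RBBBB; options L={ -1, -1/2, -1/4, -1/8 } R={ 0 } → -1/16
step 6: add RED to get RBBBBR; options L={ -1, -1/2, -1/4, -1/8 } R={ -1/16, 0 } → -3/32
step 7: add BLUE to get RBBBBRB; options L={ -1, -1/2, -1/4, -1/8, -3/32 } R={ -1/16, 0 } → -5/64
step 8: add BLUE to get RBBBBRBB; options L={ -1, -1/2, -1/4, -1/8, -3/32, -5/64 } R={ -1/16, 0 } → -9/128
step 9: add BLUE to get RBBBBRBBB; options L={ -1, -1/2, -1/4, -1/8, -3/32, -5/64, -9/128 } R={ -1/16, 0 } → -17/256
step 10: add RED to get RBBBBRBBBR; options L={ -1, -1/2, -1/4, -1/8, -3/32, -5/64, -9/128 } R={ -17/256, -1/16, 0 } → -35/512
step 11: add RED to get RBBBBRBBBRR; options L={ -1, -1/2, -1/4, -1/8, -3/32, -5/64, -9/128 } R={ -35/512, -17/256, -1/16, 0 } → -71/1024
step 12: add BLUE to get RBBBBRBBBRRB; options L={ -1, -1/2, -1/4, -1/8, -3/32, -5/64, -9/128, -71/1024 } R={ -35/512, -17/256, -1/16, 0 } → -141/2048
step 13: add RED to get RBBBBRBBBRRBR; options L={ -1, -1/2, -1/4, -1/8, -3/32, -5/64, -9/128, -71/1024 } R={ -141/2048, -35/512, -17/256, -1/16, 0 } → -283/4096
step 14: add BLUE to get RBBBBRBBBRRBRB; options L={ -1, -1/2, -1/4, -1/8, -3/32, -5/64, -9/128, -71/1024, -283/4096 } R={ -141/2048, -35/512, -17/256, -1/16, 0 } → -565/8192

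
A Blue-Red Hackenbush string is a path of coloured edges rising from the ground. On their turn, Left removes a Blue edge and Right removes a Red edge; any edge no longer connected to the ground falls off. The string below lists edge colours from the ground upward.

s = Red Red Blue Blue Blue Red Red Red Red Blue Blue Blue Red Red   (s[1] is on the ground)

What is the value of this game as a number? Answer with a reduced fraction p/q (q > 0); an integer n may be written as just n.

Build g(s[:k]) for k = 1..14, string s = Red Red Blue Blue Blue Red Red Red Red Blue Blue Blue Red Red.
step 1: add Red to get R; options L={  } R={ 0 } = -1
step 2: add Red to get RR; options L={  } R={ -1, 0 } = -2
step 3: add Blue to get RRB; options L={ -2 } R={ -1, 0 } = -3/2
step 4: add Blue to get RRBB; options L={ -2, -3/2 } R={ -1, 0 } = -5/4
step 5: add Blue to get RRBBB; options L={ -2, -3/2, -5/4 } R={ -1, 0 } = -9/8
step 6: add Red to get RRBBBR; options L={ -2, -3/2, -5/4 } R={ -9/8, -1, 0 } = -19/16
step 7: add Red to get RRBBBRR; options L={ -2, -3/2, -5/4 } R={ -19/16, -9/8, -1, 0 } = -39/32
step 8: add Red to get RRBBBRRR; options L={ -2, -3/2, -5/4 } R={ -39/32, -19/16, -9/8, -1, 0 } = -79/64
step 9: add Red to get RRBBBRRRR; options L={ -2, -3/2, -5/4 } R={ -79/64, -39/32, -19/16, -9/8, -1, 0 } = -159/128
step 10: add Blue to get RRBBBRRRRB; options L={ -2, -3/2, -5/4, -159/128 } R={ -79/64, -39/32, -19/16, -9/8, -1, 0 } = -317/256
step 11: add Blue to get RRBBBRRRRBB; options L={ -2, -3/2, -5/4, -159/128, -317/256 } R={ -79/64, -39/32, -19/16, -9/8, -1, 0 } = -633/512
step 12: add Blue to get RRBBBRRRRBBB; options L={ -2, -3/2, -5/4, -159/128, -317/256, -633/512 } R={ -79/64, -39/32, -19/16, -9/8, -1, 0 } = -1265/1024
step 13: add Red to get RRBBBRRRRBBBR; options L={ -2, -3/2, -5/4, -159/128, -317/256, -633/512 } R={ -1265/1024, -79/64, -39/32, -19/16, -9/8, -1, 0 } = -2531/2048
step 14: add Red to get RRBBBRRRRBBBRR; options L={ -2, -3/2, -5/4, -159/128, -317/256, -633/512 } R={ -2531/2048, -1265/1024, -79/64, -39/32, -19/16, -9/8, -1, 0 } = -5063/4096

-5063/4096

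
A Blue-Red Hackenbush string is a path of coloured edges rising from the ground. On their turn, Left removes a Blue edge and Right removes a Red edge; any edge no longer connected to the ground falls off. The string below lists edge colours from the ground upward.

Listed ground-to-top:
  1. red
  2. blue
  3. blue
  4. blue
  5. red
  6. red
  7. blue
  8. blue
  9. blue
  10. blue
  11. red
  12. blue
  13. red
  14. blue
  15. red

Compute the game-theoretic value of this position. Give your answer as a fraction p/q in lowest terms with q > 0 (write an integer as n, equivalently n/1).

G(r) = {  | 0 } — -1
G(rb) = { -1 | 0 } — -1/2
G(rbb) = { -1,-1/2 | 0 } — -1/4
G(rbbb) = { -1,-1/2,-1/4 | 0 } — -1/8
G(rbbbr) = { -1,-1/2,-1/4 | -1/8,0 } — -3/16
G(rbbbrr) = { -1,-1/2,-1/4 | -3/16,-1/8,0 } — -7/32
G(rbbbrrb) = { -1,-1/2,-1/4,-7/32 | -3/16,-1/8,0 } — -13/64
G(rbbbrrbb) = { -1,-1/2,-1/4,-7/32,-13/64 | -3/16,-1/8,0 } — -25/128
G(rbbbrrbbb) = { -1,-1/2,-1/4,-7/32,-13/64,-25/128 | -3/16,-1/8,0 } — -49/256
G(rbbbrrbbbb) = { -1,-1/2,-1/4,-7/32,-13/64,-25/128,-49/256 | -3/16,-1/8,0 } — -97/512
G(rbbbrrbbbbr) = { -1,-1/2,-1/4,-7/32,-13/64,-25/128,-49/256 | -97/512,-3/16,-1/8,0 } — -195/1024
G(rbbbrrbbbbrb) = { -1,-1/2,-1/4,-7/32,-13/64,-25/128,-49/256,-195/1024 | -97/512,-3/16,-1/8,0 } — -389/2048
G(rbbbrrbbbbrbr) = { -1,-1/2,-1/4,-7/32,-13/64,-25/128,-49/256,-195/1024 | -389/2048,-97/512,-3/16,-1/8,0 } — -779/4096
G(rbbbrrbbbbrbrb) = { -1,-1/2,-1/4,-7/32,-13/64,-25/128,-49/256,-195/1024,-779/4096 | -389/2048,-97/512,-3/16,-1/8,0 } — -1557/8192
G(rbbbrrbbbbrbrbr) = { -1,-1/2,-1/4,-7/32,-13/64,-25/128,-49/256,-195/1024,-779/4096 | -1557/8192,-389/2048,-97/512,-3/16,-1/8,0 } — -3115/16384

-3115/16384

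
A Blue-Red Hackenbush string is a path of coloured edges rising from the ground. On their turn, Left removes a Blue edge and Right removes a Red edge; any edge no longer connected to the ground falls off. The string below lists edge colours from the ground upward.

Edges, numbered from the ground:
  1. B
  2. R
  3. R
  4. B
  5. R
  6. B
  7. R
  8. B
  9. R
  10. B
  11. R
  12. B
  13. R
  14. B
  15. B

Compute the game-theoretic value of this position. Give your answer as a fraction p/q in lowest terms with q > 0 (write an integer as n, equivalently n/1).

5463/16384

value_1 [B]  L=[0]  R=[∅]  -> 1
value_2 [BR]  L=[0]  R=[1]  -> 1/2
value_3 [BRR]  L=[0]  R=[1/2,1]  -> 1/4
value_4 [BRRB]  L=[0,1/4]  R=[1/2,1]  -> 3/8
value_5 [BRRBR]  L=[0,1/4]  R=[3/8,1/2,1]  -> 5/16
value_6 [BRRBRB]  L=[0,1/4,5/16]  R=[3/8,1/2,1]  -> 11/32
value_7 [BRRBRBR]  L=[0,1/4,5/16]  R=[11/32,3/8,1/2,1]  -> 21/64
value_8 [BRRBRBRB]  L=[0,1/4,5/16,21/64]  R=[11/32,3/8,1/2,1]  -> 43/128
value_9 [BRRBRBRBR]  L=[0,1/4,5/16,21/64]  R=[43/128,11/32,3/8,1/2,1]  -> 85/256
value_10 [BRRBRBRBRB]  L=[0,1/4,5/16,21/64,85/256]  R=[43/128,11/32,3/8,1/2,1]  -> 171/512
value_11 [BRRBRBRBRBR]  L=[0,1/4,5/16,21/64,85/256]  R=[171/512,43/128,11/32,3/8,1/2,1]  -> 341/1024
value_12 [BRRBRBRBRBRB]  L=[0,1/4,5/16,21/64,85/256,341/1024]  R=[171/512,43/128,11/32,3/8,1/2,1]  -> 683/2048
value_13 [BRRBRBRBRBRBR]  L=[0,1/4,5/16,21/64,85/256,341/1024]  R=[683/2048,171/512,43/128,11/32,3/8,1/2,1]  -> 1365/4096
value_14 [BRRBRBRBRBRBRB]  L=[0,1/4,5/16,21/64,85/256,341/1024,1365/4096]  R=[683/2048,171/512,43/128,11/32,3/8,1/2,1]  -> 2731/8192
value_15 [BRRBRBRBRBRBRBB]  L=[0,1/4,5/16,21/64,85/256,341/1024,1365/4096,2731/8192]  R=[683/2048,171/512,43/128,11/32,3/8,1/2,1]  -> 5463/16384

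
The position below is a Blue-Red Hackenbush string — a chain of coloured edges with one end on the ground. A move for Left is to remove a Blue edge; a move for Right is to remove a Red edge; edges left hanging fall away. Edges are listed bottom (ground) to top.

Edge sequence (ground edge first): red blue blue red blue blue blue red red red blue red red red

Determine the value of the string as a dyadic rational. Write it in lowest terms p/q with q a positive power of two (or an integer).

-2287/8192

v_1 [r]  L=[none]  R=[0]  = -1
v_2 [rb]  L=[-1]  R=[0]  = -1/2
v_3 [rbb]  L=[-1 -1/2]  R=[0]  = -1/4
v_4 [rbbr]  L=[-1 -1/2]  R=[-1/4 0]  = -3/8
v_5 [rbbrb]  L=[-1 -1/2 -3/8]  R=[-1/4 0]  = -5/16
v_6 [rbbrbb]  L=[-1 -1/2 -3/8 -5/16]  R=[-1/4 0]  = -9/32
v_7 [rbbrbbb]  L=[-1 -1/2 -3/8 -5/16 -9/32]  R=[-1/4 0]  = -17/64
v_8 [rbbrbbbr]  L=[-1 -1/2 -3/8 -5/16 -9/32]  R=[-17/64 -1/4 0]  = -35/128
v_9 [rbbrbbbrr]  L=[-1 -1/2 -3/8 -5/16 -9/32]  R=[-35/128 -17/64 -1/4 0]  = -71/256
v_10 [rbbrbbbrrr]  L=[-1 -1/2 -3/8 -5/16 -9/32]  R=[-71/256 -35/128 -17/64 -1/4 0]  = -143/512
v_11 [rbbrbbbrrrb]  L=[-1 -1/2 -3/8 -5/16 -9/32 -143/512]  R=[-71/256 -35/128 -17/64 -1/4 0]  = -285/1024
v_12 [rbbrbbbrrrbr]  L=[-1 -1/2 -3/8 -5/16 -9/32 -143/512]  R=[-285/1024 -71/256 -35/128 -17/64 -1/4 0]  = -571/2048
v_13 [rbbrbbbrrrbrr]  L=[-1 -1/2 -3/8 -5/16 -9/32 -143/512]  R=[-571/2048 -285/1024 -71/256 -35/128 -17/64 -1/4 0]  = -1143/4096
v_14 [rbbrbbbrrrbrrr]  L=[-1 -1/2 -3/8 -5/16 -9/32 -143/512]  R=[-1143/4096 -571/2048 -285/1024 -71/256 -35/128 -17/64 -1/4 0]  = -2287/8192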